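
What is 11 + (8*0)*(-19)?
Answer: 11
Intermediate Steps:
11 + (8*0)*(-19) = 11 + 0*(-19) = 11 + 0 = 11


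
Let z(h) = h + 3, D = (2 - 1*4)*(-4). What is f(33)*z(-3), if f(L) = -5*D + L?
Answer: 0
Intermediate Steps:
D = 8 (D = (2 - 4)*(-4) = -2*(-4) = 8)
f(L) = -40 + L (f(L) = -5*8 + L = -40 + L)
z(h) = 3 + h
f(33)*z(-3) = (-40 + 33)*(3 - 3) = -7*0 = 0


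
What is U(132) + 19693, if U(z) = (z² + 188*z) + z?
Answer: 62065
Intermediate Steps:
U(z) = z² + 189*z
U(132) + 19693 = 132*(189 + 132) + 19693 = 132*321 + 19693 = 42372 + 19693 = 62065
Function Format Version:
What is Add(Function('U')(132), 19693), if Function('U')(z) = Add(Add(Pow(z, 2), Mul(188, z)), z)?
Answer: 62065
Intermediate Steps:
Function('U')(z) = Add(Pow(z, 2), Mul(189, z))
Add(Function('U')(132), 19693) = Add(Mul(132, Add(189, 132)), 19693) = Add(Mul(132, 321), 19693) = Add(42372, 19693) = 62065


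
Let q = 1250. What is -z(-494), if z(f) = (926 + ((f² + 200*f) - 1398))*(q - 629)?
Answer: -89898444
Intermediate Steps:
z(f) = -293112 + 621*f² + 124200*f (z(f) = (926 + ((f² + 200*f) - 1398))*(1250 - 629) = (926 + (-1398 + f² + 200*f))*621 = (-472 + f² + 200*f)*621 = -293112 + 621*f² + 124200*f)
-z(-494) = -(-293112 + 621*(-494)² + 124200*(-494)) = -(-293112 + 621*244036 - 61354800) = -(-293112 + 151546356 - 61354800) = -1*89898444 = -89898444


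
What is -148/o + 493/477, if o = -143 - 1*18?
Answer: 149969/76797 ≈ 1.9528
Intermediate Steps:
o = -161 (o = -143 - 18 = -161)
-148/o + 493/477 = -148/(-161) + 493/477 = -148*(-1/161) + 493*(1/477) = 148/161 + 493/477 = 149969/76797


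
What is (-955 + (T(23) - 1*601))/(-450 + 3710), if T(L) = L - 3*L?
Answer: -801/1630 ≈ -0.49141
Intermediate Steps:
T(L) = -2*L
(-955 + (T(23) - 1*601))/(-450 + 3710) = (-955 + (-2*23 - 1*601))/(-450 + 3710) = (-955 + (-46 - 601))/3260 = (-955 - 647)*(1/3260) = -1602*1/3260 = -801/1630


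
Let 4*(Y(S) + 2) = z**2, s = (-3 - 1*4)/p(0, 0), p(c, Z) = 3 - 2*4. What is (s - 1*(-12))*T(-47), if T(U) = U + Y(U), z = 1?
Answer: -2613/4 ≈ -653.25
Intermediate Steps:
p(c, Z) = -5 (p(c, Z) = 3 - 8 = -5)
s = 7/5 (s = (-3 - 1*4)/(-5) = (-3 - 4)*(-1/5) = -7*(-1/5) = 7/5 ≈ 1.4000)
Y(S) = -7/4 (Y(S) = -2 + (1/4)*1**2 = -2 + (1/4)*1 = -2 + 1/4 = -7/4)
T(U) = -7/4 + U (T(U) = U - 7/4 = -7/4 + U)
(s - 1*(-12))*T(-47) = (7/5 - 1*(-12))*(-7/4 - 47) = (7/5 + 12)*(-195/4) = (67/5)*(-195/4) = -2613/4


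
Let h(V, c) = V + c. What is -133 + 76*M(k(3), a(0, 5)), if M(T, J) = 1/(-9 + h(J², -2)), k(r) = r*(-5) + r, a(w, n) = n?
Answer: -893/7 ≈ -127.57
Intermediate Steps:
k(r) = -4*r (k(r) = -5*r + r = -4*r)
M(T, J) = 1/(-11 + J²) (M(T, J) = 1/(-9 + (J² - 2)) = 1/(-9 + (-2 + J²)) = 1/(-11 + J²))
-133 + 76*M(k(3), a(0, 5)) = -133 + 76/(-11 + 5²) = -133 + 76/(-11 + 25) = -133 + 76/14 = -133 + 76*(1/14) = -133 + 38/7 = -893/7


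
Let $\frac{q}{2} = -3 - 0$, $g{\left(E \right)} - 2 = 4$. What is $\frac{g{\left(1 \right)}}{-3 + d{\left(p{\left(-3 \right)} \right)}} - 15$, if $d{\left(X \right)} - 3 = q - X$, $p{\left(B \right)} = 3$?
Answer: $- \frac{47}{3} \approx -15.667$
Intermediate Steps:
$g{\left(E \right)} = 6$ ($g{\left(E \right)} = 2 + 4 = 6$)
$q = -6$ ($q = 2 \left(-3 - 0\right) = 2 \left(-3 + 0\right) = 2 \left(-3\right) = -6$)
$d{\left(X \right)} = -3 - X$ ($d{\left(X \right)} = 3 - \left(6 + X\right) = -3 - X$)
$\frac{g{\left(1 \right)}}{-3 + d{\left(p{\left(-3 \right)} \right)}} - 15 = \frac{1}{-3 - 6} \cdot 6 - 15 = \frac{1}{-9} \cdot 6 - 15 = \left(- \frac{1}{9}\right) 6 - 15 = - \frac{2}{3} - 15 = - \frac{47}{3}$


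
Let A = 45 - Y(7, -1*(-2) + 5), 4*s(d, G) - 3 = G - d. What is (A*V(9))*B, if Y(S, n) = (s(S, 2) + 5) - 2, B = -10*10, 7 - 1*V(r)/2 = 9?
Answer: 17000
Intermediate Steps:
V(r) = -4 (V(r) = 14 - 2*9 = 14 - 18 = -4)
s(d, G) = ¾ - d/4 + G/4 (s(d, G) = ¾ + (G - d)/4 = ¾ + (-d/4 + G/4) = ¾ - d/4 + G/4)
B = -100
Y(S, n) = 17/4 - S/4 (Y(S, n) = ((¾ - S/4 + (¼)*2) + 5) - 2 = ((¾ - S/4 + ½) + 5) - 2 = ((5/4 - S/4) + 5) - 2 = (25/4 - S/4) - 2 = 17/4 - S/4)
A = 85/2 (A = 45 - (17/4 - ¼*7) = 45 - (17/4 - 7/4) = 45 - 1*5/2 = 45 - 5/2 = 85/2 ≈ 42.500)
(A*V(9))*B = ((85/2)*(-4))*(-100) = -170*(-100) = 17000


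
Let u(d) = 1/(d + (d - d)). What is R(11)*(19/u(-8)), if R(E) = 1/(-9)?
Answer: 152/9 ≈ 16.889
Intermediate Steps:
u(d) = 1/d (u(d) = 1/(d + 0) = 1/d)
R(E) = -⅑
R(11)*(19/u(-8)) = -19/(9*(1/(-8))) = -19/(9*(-⅛)) = -19*(-8)/9 = -⅑*(-152) = 152/9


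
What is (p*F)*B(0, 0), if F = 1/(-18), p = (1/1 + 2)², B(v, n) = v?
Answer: 0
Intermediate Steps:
p = 9 (p = (1 + 2)² = 3² = 9)
F = -1/18 ≈ -0.055556
(p*F)*B(0, 0) = (9*(-1/18))*0 = -½*0 = 0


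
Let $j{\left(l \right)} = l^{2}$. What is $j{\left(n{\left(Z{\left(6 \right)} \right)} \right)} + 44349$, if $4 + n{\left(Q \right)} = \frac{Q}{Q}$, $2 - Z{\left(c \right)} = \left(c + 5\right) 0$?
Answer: $44358$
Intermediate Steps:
$Z{\left(c \right)} = 2$ ($Z{\left(c \right)} = 2 - \left(c + 5\right) 0 = 2 - \left(5 + c\right) 0 = 2 - 0 = 2 + 0 = 2$)
$n{\left(Q \right)} = -3$ ($n{\left(Q \right)} = -4 + \frac{Q}{Q} = -4 + 1 = -3$)
$j{\left(n{\left(Z{\left(6 \right)} \right)} \right)} + 44349 = \left(-3\right)^{2} + 44349 = 9 + 44349 = 44358$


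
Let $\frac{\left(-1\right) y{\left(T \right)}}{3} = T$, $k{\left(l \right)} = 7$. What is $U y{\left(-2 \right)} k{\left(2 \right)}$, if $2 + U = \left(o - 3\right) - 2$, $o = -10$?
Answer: $-714$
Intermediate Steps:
$y{\left(T \right)} = - 3 T$
$U = -17$ ($U = -2 - 15 = -17$)
$U y{\left(-2 \right)} k{\left(2 \right)} = - 17 \left(\left(-3\right) \left(-2\right)\right) 7 = \left(-17\right) 6 \cdot 7 = \left(-102\right) 7 = -714$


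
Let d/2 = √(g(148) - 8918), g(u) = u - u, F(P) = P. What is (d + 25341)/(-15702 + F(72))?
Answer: -8447/5210 - 7*I*√182/7815 ≈ -1.6213 - 0.012084*I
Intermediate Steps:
g(u) = 0
d = 14*I*√182 (d = 2*√(0 - 8918) = 2*√(-8918) = 2*(7*I*√182) = 14*I*√182 ≈ 188.87*I)
(d + 25341)/(-15702 + F(72)) = (14*I*√182 + 25341)/(-15702 + 72) = (25341 + 14*I*√182)/(-15630) = (25341 + 14*I*√182)*(-1/15630) = -8447/5210 - 7*I*√182/7815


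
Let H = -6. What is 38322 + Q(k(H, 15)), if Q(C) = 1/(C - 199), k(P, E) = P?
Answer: 7856009/205 ≈ 38322.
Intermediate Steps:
Q(C) = 1/(-199 + C)
38322 + Q(k(H, 15)) = 38322 + 1/(-199 - 6) = 38322 + 1/(-205) = 38322 - 1/205 = 7856009/205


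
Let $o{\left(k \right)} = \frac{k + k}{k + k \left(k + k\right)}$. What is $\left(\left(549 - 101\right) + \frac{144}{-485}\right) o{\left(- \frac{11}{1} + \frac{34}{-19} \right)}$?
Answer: $- \frac{8251168}{226495} \approx -36.43$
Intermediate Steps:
$o{\left(k \right)} = \frac{2 k}{k + 2 k^{2}}$ ($o{\left(k \right)} = \frac{2 k}{k + k 2 k} = \frac{2 k}{k + 2 k^{2}}$)
$\left(\left(549 - 101\right) + \frac{144}{-485}\right) o{\left(- \frac{11}{1} + \frac{34}{-19} \right)} = \left(\left(549 - 101\right) + \frac{144}{-485}\right) \frac{2}{1 + 2 \left(- \frac{11}{1} + \frac{34}{-19}\right)} = \left(448 + 144 \left(- \frac{1}{485}\right)\right) \frac{2}{1 + 2 \left(\left(-11\right) 1 + 34 \left(- \frac{1}{19}\right)\right)} = \left(448 - \frac{144}{485}\right) \frac{2}{1 + 2 \left(-11 - \frac{34}{19}\right)} = \frac{217136 \frac{2}{1 + 2 \left(- \frac{243}{19}\right)}}{485} = \frac{217136 \frac{2}{1 - \frac{486}{19}}}{485} = \frac{217136 \frac{2}{- \frac{467}{19}}}{485} = \frac{217136 \cdot 2 \left(- \frac{19}{467}\right)}{485} = \frac{217136}{485} \left(- \frac{38}{467}\right) = - \frac{8251168}{226495}$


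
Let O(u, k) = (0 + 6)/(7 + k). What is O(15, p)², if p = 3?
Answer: 9/25 ≈ 0.36000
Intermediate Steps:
O(u, k) = 6/(7 + k)
O(15, p)² = (6/(7 + 3))² = (6/10)² = (6*(⅒))² = (⅗)² = 9/25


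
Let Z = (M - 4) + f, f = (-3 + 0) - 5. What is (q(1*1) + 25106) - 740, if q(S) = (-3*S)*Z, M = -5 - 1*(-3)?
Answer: 24408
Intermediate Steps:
M = -2 (M = -5 + 3 = -2)
f = -8 (f = -3 - 5 = -8)
Z = -14 (Z = (-2 - 4) - 8 = -6 - 8 = -14)
q(S) = 42*S (q(S) = -3*S*(-14) = 42*S)
(q(1*1) + 25106) - 740 = (42*(1*1) + 25106) - 740 = (42*1 + 25106) - 740 = (42 + 25106) - 740 = 25148 - 740 = 24408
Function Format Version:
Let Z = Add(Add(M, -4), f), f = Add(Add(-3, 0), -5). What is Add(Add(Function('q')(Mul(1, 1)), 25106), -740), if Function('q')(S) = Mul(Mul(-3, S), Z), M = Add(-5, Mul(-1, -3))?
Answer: 24408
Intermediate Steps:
M = -2 (M = Add(-5, 3) = -2)
f = -8 (f = Add(-3, -5) = -8)
Z = -14 (Z = Add(Add(-2, -4), -8) = Add(-6, -8) = -14)
Function('q')(S) = Mul(42, S) (Function('q')(S) = Mul(Mul(-3, S), -14) = Mul(42, S))
Add(Add(Function('q')(Mul(1, 1)), 25106), -740) = Add(Add(Mul(42, Mul(1, 1)), 25106), -740) = Add(Add(Mul(42, 1), 25106), -740) = Add(Add(42, 25106), -740) = Add(25148, -740) = 24408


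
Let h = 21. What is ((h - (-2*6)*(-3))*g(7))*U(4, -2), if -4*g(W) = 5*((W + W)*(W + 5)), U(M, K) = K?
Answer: -6300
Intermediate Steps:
g(W) = -5*W*(5 + W)/2 (g(W) = -5*(W + W)*(W + 5)/4 = -5*(2*W)*(5 + W)/4 = -5*2*W*(5 + W)/4 = -5*W*(5 + W)/2)
((h - (-2*6)*(-3))*g(7))*U(4, -2) = ((21 - (-2*6)*(-3))*(-5/2*7*(5 + 7)))*(-2) = ((21 - (-12)*(-3))*(-5/2*7*12))*(-2) = ((21 - 1*36)*(-210))*(-2) = ((21 - 36)*(-210))*(-2) = -15*(-210)*(-2) = 3150*(-2) = -6300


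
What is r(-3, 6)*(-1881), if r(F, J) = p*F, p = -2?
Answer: -11286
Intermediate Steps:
r(F, J) = -2*F
r(-3, 6)*(-1881) = -2*(-3)*(-1881) = 6*(-1881) = -11286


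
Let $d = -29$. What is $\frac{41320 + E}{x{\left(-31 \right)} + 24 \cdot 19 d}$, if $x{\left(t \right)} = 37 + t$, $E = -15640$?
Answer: $- \frac{4280}{2203} \approx -1.9428$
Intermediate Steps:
$\frac{41320 + E}{x{\left(-31 \right)} + 24 \cdot 19 d} = \frac{41320 - 15640}{\left(37 - 31\right) + 24 \cdot 19 \left(-29\right)} = \frac{25680}{6 + 456 \left(-29\right)} = \frac{25680}{6 - 13224} = \frac{25680}{-13218} = 25680 \left(- \frac{1}{13218}\right) = - \frac{4280}{2203}$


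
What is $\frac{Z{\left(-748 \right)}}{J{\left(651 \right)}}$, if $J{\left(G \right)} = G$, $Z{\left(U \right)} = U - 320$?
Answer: $- \frac{356}{217} \approx -1.6406$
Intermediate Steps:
$Z{\left(U \right)} = -320 + U$
$\frac{Z{\left(-748 \right)}}{J{\left(651 \right)}} = \frac{-320 - 748}{651} = \left(-1068\right) \frac{1}{651} = - \frac{356}{217}$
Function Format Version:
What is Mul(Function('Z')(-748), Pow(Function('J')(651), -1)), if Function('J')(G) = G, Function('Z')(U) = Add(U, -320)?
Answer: Rational(-356, 217) ≈ -1.6406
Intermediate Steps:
Function('Z')(U) = Add(-320, U)
Mul(Function('Z')(-748), Pow(Function('J')(651), -1)) = Mul(Add(-320, -748), Pow(651, -1)) = Mul(-1068, Rational(1, 651)) = Rational(-356, 217)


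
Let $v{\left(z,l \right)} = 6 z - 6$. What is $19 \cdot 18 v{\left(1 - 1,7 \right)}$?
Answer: $-2052$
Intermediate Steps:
$v{\left(z,l \right)} = -6 + 6 z$
$19 \cdot 18 v{\left(1 - 1,7 \right)} = 19 \cdot 18 \left(-6 + 6 \left(1 - 1\right)\right) = 342 \left(-6 + 6 \cdot 0\right) = 342 \left(-6 + 0\right) = 342 \left(-6\right) = -2052$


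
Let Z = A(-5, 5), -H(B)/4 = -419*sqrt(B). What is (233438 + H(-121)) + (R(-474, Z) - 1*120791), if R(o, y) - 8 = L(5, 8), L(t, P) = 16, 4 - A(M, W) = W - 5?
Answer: 112671 + 18436*I ≈ 1.1267e+5 + 18436.0*I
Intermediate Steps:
A(M, W) = 9 - W (A(M, W) = 4 - (W - 5) = 4 - (-5 + W) = 4 + (5 - W) = 9 - W)
H(B) = 1676*sqrt(B) (H(B) = -(-1676)*sqrt(B) = 1676*sqrt(B))
Z = 4 (Z = 9 - 1*5 = 9 - 5 = 4)
R(o, y) = 24 (R(o, y) = 8 + 16 = 24)
(233438 + H(-121)) + (R(-474, Z) - 1*120791) = (233438 + 1676*sqrt(-121)) + (24 - 1*120791) = (233438 + 1676*(11*I)) + (24 - 120791) = (233438 + 18436*I) - 120767 = 112671 + 18436*I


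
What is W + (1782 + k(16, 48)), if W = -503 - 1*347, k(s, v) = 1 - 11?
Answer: 922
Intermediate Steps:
k(s, v) = -10
W = -850 (W = -503 - 347 = -850)
W + (1782 + k(16, 48)) = -850 + (1782 - 10) = -850 + 1772 = 922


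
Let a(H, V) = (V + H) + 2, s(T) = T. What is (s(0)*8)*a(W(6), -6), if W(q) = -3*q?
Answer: 0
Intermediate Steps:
a(H, V) = 2 + H + V (a(H, V) = (H + V) + 2 = 2 + H + V)
(s(0)*8)*a(W(6), -6) = (0*8)*(2 - 3*6 - 6) = 0*(2 - 18 - 6) = 0*(-22) = 0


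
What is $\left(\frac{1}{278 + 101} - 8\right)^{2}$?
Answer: $\frac{9186961}{143641} \approx 63.958$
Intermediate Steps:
$\left(\frac{1}{278 + 101} - 8\right)^{2} = \left(\frac{1}{379} - 8\right)^{2} = \left(- \frac{3031}{379}\right)^{2} = \frac{9186961}{143641}$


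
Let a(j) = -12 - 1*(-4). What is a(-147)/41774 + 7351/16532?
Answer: 153474209/345303884 ≈ 0.44446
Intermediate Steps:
a(j) = -8 (a(j) = -12 + 4 = -8)
a(-147)/41774 + 7351/16532 = -8/41774 + 7351/16532 = -8*1/41774 + 7351*(1/16532) = -4/20887 + 7351/16532 = 153474209/345303884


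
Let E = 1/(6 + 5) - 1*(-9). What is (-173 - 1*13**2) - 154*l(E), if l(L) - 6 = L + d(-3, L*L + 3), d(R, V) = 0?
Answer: -2666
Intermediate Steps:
E = 100/11 (E = 1/11 + 9 = 100/11 ≈ 9.0909)
l(L) = 6 + L (l(L) = 6 + (L + 0) = 6 + L)
(-173 - 1*13**2) - 154*l(E) = (-173 - 1*13**2) - 154*(6 + 100/11) = (-173 - 1*169) - 154*166/11 = (-173 - 169) - 2324 = -342 - 2324 = -2666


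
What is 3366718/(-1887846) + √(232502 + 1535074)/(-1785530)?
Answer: -1683359/943923 - √441894/892765 ≈ -1.7841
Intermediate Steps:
3366718/(-1887846) + √(232502 + 1535074)/(-1785530) = 3366718*(-1/1887846) + √1767576*(-1/1785530) = -1683359/943923 + (2*√441894)*(-1/1785530) = -1683359/943923 - √441894/892765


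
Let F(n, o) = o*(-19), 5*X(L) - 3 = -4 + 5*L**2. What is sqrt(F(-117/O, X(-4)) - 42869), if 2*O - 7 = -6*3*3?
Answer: I*sqrt(1079230)/5 ≈ 207.77*I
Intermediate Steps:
O = -47/2 (O = 7/2 + (-6*3*3)/2 = 7/2 + (-18*3)/2 = 7/2 + (1/2)*(-54) = 7/2 - 27 = -47/2 ≈ -23.500)
X(L) = -1/5 + L**2 (X(L) = 3/5 + (-4 + 5*L**2)/5 = 3/5 + (-4/5 + L**2) = -1/5 + L**2)
F(n, o) = -19*o
sqrt(F(-117/O, X(-4)) - 42869) = sqrt(-19*(-1/5 + (-4)**2) - 42869) = sqrt(-19*(-1/5 + 16) - 42869) = sqrt(-19*79/5 - 42869) = sqrt(-1501/5 - 42869) = sqrt(-215846/5) = I*sqrt(1079230)/5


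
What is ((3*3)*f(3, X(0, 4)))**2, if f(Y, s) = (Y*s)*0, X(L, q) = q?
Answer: 0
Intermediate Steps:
f(Y, s) = 0
((3*3)*f(3, X(0, 4)))**2 = ((3*3)*0)**2 = (9*0)**2 = 0**2 = 0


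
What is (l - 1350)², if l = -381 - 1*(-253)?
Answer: 2184484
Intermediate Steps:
l = -128 (l = -381 + 253 = -128)
(l - 1350)² = (-128 - 1350)² = (-1478)² = 2184484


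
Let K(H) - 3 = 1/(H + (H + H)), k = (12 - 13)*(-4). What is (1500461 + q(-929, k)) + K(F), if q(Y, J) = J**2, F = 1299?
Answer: 5847370561/3897 ≈ 1.5005e+6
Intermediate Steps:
k = 4 (k = -1*(-4) = 4)
K(H) = 3 + 1/(3*H) (K(H) = 3 + 1/(H + (H + H)) = 3 + 1/(H + 2*H) = 3 + 1/(3*H))
(1500461 + q(-929, k)) + K(F) = (1500461 + 4**2) + (3 + (1/3)/1299) = (1500461 + 16) + (3 + (1/3)*(1/1299)) = 1500477 + (3 + 1/3897) = 1500477 + 11692/3897 = 5847370561/3897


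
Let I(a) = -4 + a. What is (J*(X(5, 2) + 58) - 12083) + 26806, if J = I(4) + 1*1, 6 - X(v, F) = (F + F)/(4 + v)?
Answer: 133079/9 ≈ 14787.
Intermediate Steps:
X(v, F) = 6 - 2*F/(4 + v) (X(v, F) = 6 - (F + F)/(4 + v) = 6 - 2*F/(4 + v))
J = 1 (J = (-4 + 4) + 1*1 = 0 + 1 = 1)
(J*(X(5, 2) + 58) - 12083) + 26806 = (1*(2*(12 - 1*2 + 3*5)/(4 + 5) + 58) - 12083) + 26806 = (1*(2*(12 - 2 + 15)/9 + 58) - 12083) + 26806 = (1*(2*(1/9)*25 + 58) - 12083) + 26806 = (1*(50/9 + 58) - 12083) + 26806 = (1*(572/9) - 12083) + 26806 = (572/9 - 12083) + 26806 = -108175/9 + 26806 = 133079/9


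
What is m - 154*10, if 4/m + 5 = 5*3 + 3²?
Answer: -29256/19 ≈ -1539.8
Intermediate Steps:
m = 4/19 (m = 4/(-5 + (5*3 + 3²)) = 4/(-5 + (15 + 9)) = 4/(-5 + 24) = 4/19 ≈ 0.21053)
m - 154*10 = 4/19 - 154*10 = 4/19 - 1540 = -29256/19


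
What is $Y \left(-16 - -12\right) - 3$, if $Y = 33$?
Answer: $-135$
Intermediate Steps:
$Y \left(-16 - -12\right) - 3 = 33 \left(-16 - -12\right) - 3 = 33 \left(-16 + 12\right) - 3 = 33 \left(-4\right) - 3 = -132 - 3 = -135$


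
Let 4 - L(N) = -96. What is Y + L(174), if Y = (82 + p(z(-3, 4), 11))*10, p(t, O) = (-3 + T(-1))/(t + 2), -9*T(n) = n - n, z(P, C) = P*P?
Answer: 10090/11 ≈ 917.27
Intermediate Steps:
L(N) = 100 (L(N) = 4 - 1*(-96) = 4 + 96 = 100)
z(P, C) = P²
T(n) = 0 (T(n) = -(n - n)/9 = -⅑*0 = 0)
p(t, O) = -3/(2 + t) (p(t, O) = (-3 + 0)/(t + 2) = -3/(2 + t))
Y = 8990/11 (Y = (82 - 3/(2 + (-3)²))*10 = (82 - 3/(2 + 9))*10 = (82 - 3/11)*10 = (899/11)*10 = 8990/11 ≈ 817.27)
Y + L(174) = 8990/11 + 100 = 10090/11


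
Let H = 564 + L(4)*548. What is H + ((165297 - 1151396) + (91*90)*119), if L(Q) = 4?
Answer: -8733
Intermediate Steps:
H = 2756 (H = 564 + 4*548 = 564 + 2192 = 2756)
H + ((165297 - 1151396) + (91*90)*119) = 2756 + ((165297 - 1151396) + (91*90)*119) = 2756 + (-986099 + 8190*119) = 2756 + (-986099 + 974610) = 2756 - 11489 = -8733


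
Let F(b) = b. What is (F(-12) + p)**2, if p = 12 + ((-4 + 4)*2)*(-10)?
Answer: 0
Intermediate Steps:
p = 12 (p = 12 + (0*2)*(-10) = 12 + 0*(-10) = 12 + 0 = 12)
(F(-12) + p)**2 = (-12 + 12)**2 = 0**2 = 0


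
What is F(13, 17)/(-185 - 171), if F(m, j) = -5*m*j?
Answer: 1105/356 ≈ 3.1039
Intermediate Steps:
F(m, j) = -5*j*m
F(13, 17)/(-185 - 171) = (-5*17*13)/(-185 - 171) = -1105/(-356) = -1105*(-1/356) = 1105/356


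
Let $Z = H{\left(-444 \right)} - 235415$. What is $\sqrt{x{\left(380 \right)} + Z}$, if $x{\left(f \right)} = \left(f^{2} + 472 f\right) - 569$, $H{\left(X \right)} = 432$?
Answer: $4 \sqrt{5513} \approx 297.0$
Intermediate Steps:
$x{\left(f \right)} = -569 + f^{2} + 472 f$
$Z = -234983$ ($Z = 432 - 235415 = -234983$)
$\sqrt{x{\left(380 \right)} + Z} = \sqrt{\left(-569 + 380^{2} + 472 \cdot 380\right) - 234983} = \sqrt{\left(-569 + 144400 + 179360\right) - 234983} = \sqrt{323191 - 234983} = \sqrt{88208} = 4 \sqrt{5513}$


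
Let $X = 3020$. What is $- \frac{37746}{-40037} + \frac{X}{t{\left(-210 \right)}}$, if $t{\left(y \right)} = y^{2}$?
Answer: $\frac{89275517}{88281585} \approx 1.0113$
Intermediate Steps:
$- \frac{37746}{-40037} + \frac{X}{t{\left(-210 \right)}} = - \frac{37746}{-40037} + \frac{3020}{\left(-210\right)^{2}} = \left(-37746\right) \left(- \frac{1}{40037}\right) + \frac{3020}{44100} = \frac{37746}{40037} + 3020 \cdot \frac{1}{44100} = \frac{37746}{40037} + \frac{151}{2205} = \frac{89275517}{88281585}$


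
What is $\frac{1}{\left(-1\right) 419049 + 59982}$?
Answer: $- \frac{1}{359067} \approx -2.785 \cdot 10^{-6}$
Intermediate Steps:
$\frac{1}{\left(-1\right) 419049 + 59982} = \frac{1}{-419049 + 59982} = \frac{1}{-359067} = - \frac{1}{359067}$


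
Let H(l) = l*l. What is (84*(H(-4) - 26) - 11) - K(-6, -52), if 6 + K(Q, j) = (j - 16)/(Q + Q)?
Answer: -2552/3 ≈ -850.67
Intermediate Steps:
H(l) = l**2
K(Q, j) = -6 + (-16 + j)/(2*Q) (K(Q, j) = -6 + (j - 16)/(Q + Q) = -6 + (-16 + j)/((2*Q)) = -6 + (-16 + j)*(1/(2*Q)) = -6 + (-16 + j)/(2*Q))
(84*(H(-4) - 26) - 11) - K(-6, -52) = (84*((-4)**2 - 26) - 11) - (-16 - 52 - 12*(-6))/(2*(-6)) = (84*(16 - 26) - 11) - (-1)*(-16 - 52 + 72)/(2*6) = (84*(-10) - 11) - (-1)*4/(2*6) = (-840 - 11) - 1*(-1/3) = -851 + 1/3 = -2552/3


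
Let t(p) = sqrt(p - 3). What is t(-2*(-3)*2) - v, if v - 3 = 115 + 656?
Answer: -771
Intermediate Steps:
v = 774 (v = 3 + (115 + 656) = 3 + 771 = 774)
t(p) = sqrt(-3 + p)
t(-2*(-3)*2) - v = sqrt(-3 - 2*(-3)*2) - 1*774 = sqrt(-3 + 6*2) - 774 = sqrt(-3 + 12) - 774 = sqrt(9) - 774 = 3 - 774 = -771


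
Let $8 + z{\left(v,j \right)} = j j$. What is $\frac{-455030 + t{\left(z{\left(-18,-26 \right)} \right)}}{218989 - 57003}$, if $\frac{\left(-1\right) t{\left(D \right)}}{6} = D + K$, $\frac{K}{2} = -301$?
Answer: $- \frac{227713}{80993} \approx -2.8115$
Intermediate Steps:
$K = -602$ ($K = 2 \left(-301\right) = -602$)
$z{\left(v,j \right)} = -8 + j^{2}$ ($z{\left(v,j \right)} = -8 + j j = -8 + j^{2}$)
$t{\left(D \right)} = 3612 - 6 D$ ($t{\left(D \right)} = - 6 \left(D - 602\right) = - 6 \left(-602 + D\right) = 3612 - 6 D$)
$\frac{-455030 + t{\left(z{\left(-18,-26 \right)} \right)}}{218989 - 57003} = \frac{-455030 + \left(3612 - 6 \left(-8 + \left(-26\right)^{2}\right)\right)}{218989 - 57003} = \frac{-455030 + \left(3612 - 6 \left(-8 + 676\right)\right)}{161986} = \left(-455030 + \left(3612 - 4008\right)\right) \frac{1}{161986} = \left(-455030 - 396\right) \frac{1}{161986} = \left(-455426\right) \frac{1}{161986} = - \frac{227713}{80993}$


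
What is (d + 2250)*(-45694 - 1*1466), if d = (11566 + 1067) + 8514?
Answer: -1103402520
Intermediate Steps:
d = 21147 (d = 12633 + 8514 = 21147)
(d + 2250)*(-45694 - 1*1466) = (21147 + 2250)*(-45694 - 1*1466) = 23397*(-45694 - 1466) = 23397*(-47160) = -1103402520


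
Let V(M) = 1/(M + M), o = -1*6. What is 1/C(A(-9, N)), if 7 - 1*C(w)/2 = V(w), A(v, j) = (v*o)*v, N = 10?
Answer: 486/6805 ≈ 0.071418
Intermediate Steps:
o = -6
V(M) = 1/(2*M)
A(v, j) = -6*v**2 (A(v, j) = (v*(-6))*v = (-6*v)*v = -6*v**2)
C(w) = 14 - 1/w
1/C(A(-9, N)) = 1/(14 - 1/((-6*(-9)**2))) = 1/(14 - 1/((-6*81))) = 1/(14 - 1/(-486)) = 1/(14 - 1*(-1/486)) = 1/(14 + 1/486) = 1/(6805/486) = 486/6805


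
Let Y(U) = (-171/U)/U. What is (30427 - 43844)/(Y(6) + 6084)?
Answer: -53668/24317 ≈ -2.2070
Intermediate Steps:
Y(U) = -171/U²
(30427 - 43844)/(Y(6) + 6084) = (30427 - 43844)/(-171/6² + 6084) = -13417/(-171*1/36 + 6084) = -13417/(-19/4 + 6084) = -13417/24317/4 = -13417*4/24317 = -53668/24317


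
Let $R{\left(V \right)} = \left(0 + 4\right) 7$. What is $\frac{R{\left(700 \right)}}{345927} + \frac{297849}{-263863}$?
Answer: $- \frac{103026622859}{91277336001} \approx -1.1287$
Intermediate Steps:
$R{\left(V \right)} = 28$ ($R{\left(V \right)} = 4 \cdot 7 = 28$)
$\frac{R{\left(700 \right)}}{345927} + \frac{297849}{-263863} = \frac{28}{345927} + \frac{297849}{-263863} = 28 \cdot \frac{1}{345927} + 297849 \left(- \frac{1}{263863}\right) = \frac{28}{345927} - \frac{297849}{263863} = - \frac{103026622859}{91277336001}$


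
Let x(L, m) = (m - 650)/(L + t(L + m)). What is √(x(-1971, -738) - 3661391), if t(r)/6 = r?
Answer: I*√66728849587/135 ≈ 1913.5*I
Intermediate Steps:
t(r) = 6*r
x(L, m) = (-650 + m)/(6*m + 7*L) (x(L, m) = (m - 650)/(L + 6*(L + m)) = (-650 + m)/(L + (6*L + 6*m)) = (-650 + m)/(6*m + 7*L))
√(x(-1971, -738) - 3661391) = √((-650 - 738)/(6*(-738) + 7*(-1971)) - 3661391) = √(-1388/(-4428 - 13797) - 3661391) = √(-1388/(-18225) - 3661391) = √(-1/18225*(-1388) - 3661391) = √(1388/18225 - 3661391) = √(-66728849587/18225) = I*√66728849587/135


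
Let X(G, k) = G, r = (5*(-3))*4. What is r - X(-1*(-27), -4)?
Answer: -87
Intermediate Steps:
r = -60 (r = -15*4 = -60)
r - X(-1*(-27), -4) = -60 - (-1)*(-27) = -60 - 1*27 = -60 - 27 = -87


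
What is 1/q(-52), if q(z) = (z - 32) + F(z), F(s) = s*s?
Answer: 1/2620 ≈ 0.00038168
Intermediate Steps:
F(s) = s**2
q(z) = -32 + z + z**2 (q(z) = (z - 32) + z**2 = (-32 + z) + z**2 = -32 + z + z**2)
1/q(-52) = 1/(-32 - 52 + (-52)**2) = 1/(-32 - 52 + 2704) = 1/2620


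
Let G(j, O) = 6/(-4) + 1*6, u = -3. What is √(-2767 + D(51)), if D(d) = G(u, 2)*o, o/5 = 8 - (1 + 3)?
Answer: I*√2677 ≈ 51.74*I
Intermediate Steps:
G(j, O) = 9/2 (G(j, O) = 6*(-¼) + 6 = -3/2 + 6 = 9/2)
o = 20 (o = 5*(8 - (1 + 3)) = 5*(8 - 1*4) = 5*(8 - 4) = 5*4 = 20)
D(d) = 90 (D(d) = (9/2)*20 = 90)
√(-2767 + D(51)) = √(-2767 + 90) = √(-2677) = I*√2677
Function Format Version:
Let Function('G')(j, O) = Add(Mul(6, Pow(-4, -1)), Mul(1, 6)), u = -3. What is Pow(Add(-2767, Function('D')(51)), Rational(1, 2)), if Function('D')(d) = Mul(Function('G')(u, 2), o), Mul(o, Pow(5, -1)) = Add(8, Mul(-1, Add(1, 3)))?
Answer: Mul(I, Pow(2677, Rational(1, 2))) ≈ Mul(51.740, I)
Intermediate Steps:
Function('G')(j, O) = Rational(9, 2) (Function('G')(j, O) = Add(Mul(6, Rational(-1, 4)), 6) = Add(Rational(-3, 2), 6) = Rational(9, 2))
o = 20 (o = Mul(5, Add(8, Mul(-1, Add(1, 3)))) = Mul(5, Add(8, Mul(-1, 4))) = Mul(5, Add(8, -4)) = Mul(5, 4) = 20)
Function('D')(d) = 90 (Function('D')(d) = Mul(Rational(9, 2), 20) = 90)
Pow(Add(-2767, Function('D')(51)), Rational(1, 2)) = Pow(Add(-2767, 90), Rational(1, 2)) = Pow(-2677, Rational(1, 2)) = Mul(I, Pow(2677, Rational(1, 2)))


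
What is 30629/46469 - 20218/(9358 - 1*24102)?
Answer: 695552109/342569468 ≈ 2.0304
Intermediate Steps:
30629/46469 - 20218/(9358 - 1*24102) = 30629*(1/46469) - 20218/(9358 - 24102) = 30629/46469 - 20218/(-14744) = 30629/46469 - 20218*(-1/14744) = 30629/46469 + 10109/7372 = 695552109/342569468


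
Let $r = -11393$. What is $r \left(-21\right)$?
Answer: $239253$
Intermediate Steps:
$r \left(-21\right) = \left(-11393\right) \left(-21\right) = 239253$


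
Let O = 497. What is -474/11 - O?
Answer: -5941/11 ≈ -540.09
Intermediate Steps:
-474/11 - O = -474/11 - 1*497 = -474*1/11 - 497 = -474/11 - 497 = -5941/11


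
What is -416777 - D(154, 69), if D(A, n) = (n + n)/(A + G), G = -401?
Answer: -102943781/247 ≈ -4.1678e+5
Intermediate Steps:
D(A, n) = 2*n/(-401 + A) (D(A, n) = (n + n)/(A - 401) = (2*n)/(-401 + A) = 2*n/(-401 + A))
-416777 - D(154, 69) = -416777 - 2*69/(-401 + 154) = -416777 - 2*69/(-247) = -416777 - 2*69*(-1)/247 = -416777 - 1*(-138/247) = -416777 + 138/247 = -102943781/247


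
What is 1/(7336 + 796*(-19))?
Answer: -1/7788 ≈ -0.00012840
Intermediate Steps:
1/(7336 + 796*(-19)) = 1/(7336 - 15124) = 1/(-7788) = -1/7788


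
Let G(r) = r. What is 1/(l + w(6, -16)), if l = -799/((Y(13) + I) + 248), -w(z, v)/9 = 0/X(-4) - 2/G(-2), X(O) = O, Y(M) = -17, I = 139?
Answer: -370/4129 ≈ -0.089610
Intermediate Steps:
w(z, v) = -9 (w(z, v) = -9*(0/(-4) - 2/(-2)) = -9*(0*(-¼) - 2*(-½)) = -9*(0 + 1) = -9*1 = -9)
l = -799/370 (l = -799/((-17 + 139) + 248) = -799/(122 + 248) = -799/370 ≈ -2.1595)
1/(l + w(6, -16)) = 1/(-799/370 - 9) = 1/(-4129/370) = -370/4129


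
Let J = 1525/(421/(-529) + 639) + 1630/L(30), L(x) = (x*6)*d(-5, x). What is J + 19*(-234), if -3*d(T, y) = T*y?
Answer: -135013157107/30384900 ≈ -4443.4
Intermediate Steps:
d(T, y) = -T*y/3
L(x) = 10*x² (L(x) = (x*6)*(-⅓*(-5)*x) = (6*x)*(5*x/3) = 10*x²)
J = 78108293/30384900 (J = 1525/(421/(-529) + 639) + 1630/((10*30²)) = 1525/(421*(-1/529) + 639) + 1630/((10*900)) = 1525/(-421/529 + 639) + 1630/9000 = 1525/(337610/529) + 1630*(1/9000) = 1525*(529/337610) + 163/900 = 161345/67522 + 163/900 = 78108293/30384900 ≈ 2.5706)
J + 19*(-234) = 78108293/30384900 + 19*(-234) = 78108293/30384900 - 4446 = -135013157107/30384900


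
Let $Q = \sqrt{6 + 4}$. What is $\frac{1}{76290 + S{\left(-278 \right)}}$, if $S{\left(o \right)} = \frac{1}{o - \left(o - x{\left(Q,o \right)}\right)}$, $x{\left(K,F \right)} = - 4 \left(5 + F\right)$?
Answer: $\frac{1092}{83308681} \approx 1.3108 \cdot 10^{-5}$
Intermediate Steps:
$Q = \sqrt{10} \approx 3.1623$
$x{\left(K,F \right)} = -20 - 4 F$
$S{\left(o \right)} = \frac{1}{-20 - 4 o}$ ($S{\left(o \right)} = \frac{1}{o - \left(20 + 5 o\right)} = \frac{1}{-20 - 4 o}$)
$\frac{1}{76290 + S{\left(-278 \right)}} = \frac{1}{76290 - \frac{1}{20 + 4 \left(-278\right)}} = \frac{1}{76290 - \frac{1}{20 - 1112}} = \frac{1}{76290 - \frac{1}{-1092}} = \frac{1}{76290 - - \frac{1}{1092}} = \frac{1}{76290 + \frac{1}{1092}} = \frac{1}{\frac{83308681}{1092}} = \frac{1092}{83308681}$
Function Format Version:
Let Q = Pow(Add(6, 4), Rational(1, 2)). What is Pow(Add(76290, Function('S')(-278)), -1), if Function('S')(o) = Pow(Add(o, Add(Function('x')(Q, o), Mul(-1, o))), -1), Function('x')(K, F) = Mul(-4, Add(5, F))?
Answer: Rational(1092, 83308681) ≈ 1.3108e-5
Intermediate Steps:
Q = Pow(10, Rational(1, 2)) ≈ 3.1623
Function('x')(K, F) = Add(-20, Mul(-4, F))
Function('S')(o) = Pow(Add(-20, Mul(-4, o)), -1) (Function('S')(o) = Pow(Add(o, Add(Add(-20, Mul(-4, o)), Mul(-1, o))), -1) = Pow(Add(o, Add(-20, Mul(-5, o))), -1) = Pow(Add(-20, Mul(-4, o)), -1))
Pow(Add(76290, Function('S')(-278)), -1) = Pow(Add(76290, Mul(-1, Pow(Add(20, Mul(4, -278)), -1))), -1) = Pow(Add(76290, Mul(-1, Pow(Add(20, -1112), -1))), -1) = Pow(Add(76290, Mul(-1, Pow(-1092, -1))), -1) = Pow(Add(76290, Mul(-1, Rational(-1, 1092))), -1) = Pow(Add(76290, Rational(1, 1092)), -1) = Pow(Rational(83308681, 1092), -1) = Rational(1092, 83308681)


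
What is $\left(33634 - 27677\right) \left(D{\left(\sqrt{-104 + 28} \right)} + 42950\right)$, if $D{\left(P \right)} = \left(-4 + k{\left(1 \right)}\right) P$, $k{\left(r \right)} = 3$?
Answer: $255853150 - 11914 i \sqrt{19} \approx 2.5585 \cdot 10^{8} - 51932.0 i$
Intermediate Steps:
$D{\left(P \right)} = - P$ ($D{\left(P \right)} = \left(-4 + 3\right) P = - P$)
$\left(33634 - 27677\right) \left(D{\left(\sqrt{-104 + 28} \right)} + 42950\right) = \left(33634 - 27677\right) \left(- \sqrt{-104 + 28} + 42950\right) = 5957 \left(- \sqrt{-76} + 42950\right) = 5957 \left(- 2 i \sqrt{19} + 42950\right) = 5957 \left(42950 - 2 i \sqrt{19}\right) = 255853150 - 11914 i \sqrt{19}$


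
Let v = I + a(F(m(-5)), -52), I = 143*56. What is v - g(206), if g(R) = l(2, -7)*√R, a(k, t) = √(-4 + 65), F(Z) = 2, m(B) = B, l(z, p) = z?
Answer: 8008 + √61 - 2*√206 ≈ 7987.1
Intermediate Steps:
a(k, t) = √61
I = 8008
g(R) = 2*√R
v = 8008 + √61 ≈ 8015.8
v - g(206) = (8008 + √61) - 2*√206 = 8008 + √61 - 2*√206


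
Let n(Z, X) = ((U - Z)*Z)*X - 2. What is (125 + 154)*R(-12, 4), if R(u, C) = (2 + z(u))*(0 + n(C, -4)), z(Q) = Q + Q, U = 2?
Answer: -184140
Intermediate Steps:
z(Q) = 2*Q
n(Z, X) = -2 + X*Z*(2 - Z) (n(Z, X) = ((2 - Z)*Z)*X - 2 = (Z*(2 - Z))*X - 2 = X*Z*(2 - Z) - 2 = -2 + X*Z*(2 - Z))
R(u, C) = (2 + 2*u)*(-2 - 8*C + 4*C**2) (R(u, C) = (2 + 2*u)*(0 + (-2 - 1*(-4)*C**2 + 2*(-4)*C)) = (2 + 2*u)*(0 + (-2 + 4*C**2 - 8*C)) = (2 + 2*u)*(0 + (-2 - 8*C + 4*C**2)) = (2 + 2*u)*(-2 - 8*C + 4*C**2))
(125 + 154)*R(-12, 4) = (125 + 154)*(-4*(1 - 12)*(1 - 2*4**2 + 4*4)) = 279*(-4*(-11)*(1 - 2*16 + 16)) = 279*(-4*(-11)*(1 - 32 + 16)) = 279*(-4*(-11)*(-15)) = 279*(-660) = -184140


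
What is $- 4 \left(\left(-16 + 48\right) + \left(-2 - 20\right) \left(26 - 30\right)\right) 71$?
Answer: $-34080$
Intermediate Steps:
$- 4 \left(\left(-16 + 48\right) + \left(-2 - 20\right) \left(26 - 30\right)\right) 71 = - 4 \left(32 - -88\right) 71 = - 4 \left(32 + 88\right) 71 = \left(-4\right) 120 \cdot 71 = \left(-480\right) 71 = -34080$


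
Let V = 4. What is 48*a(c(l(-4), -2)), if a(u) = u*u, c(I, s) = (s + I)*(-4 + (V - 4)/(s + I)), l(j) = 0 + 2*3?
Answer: 12288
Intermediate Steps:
l(j) = 6 (l(j) = 0 + 6 = 6)
c(I, s) = -4*I - 4*s (c(I, s) = (s + I)*(-4 + (4 - 4)/(s + I)) = (I + s)*(-4 + 0/(I + s)) = (I + s)*(-4 + 0) = (I + s)*(-4) = -4*I - 4*s)
a(u) = u²
48*a(c(l(-4), -2)) = 48*(-4*6 - 4*(-2))² = 48*(-24 + 8)² = 48*(-16)² = 48*256 = 12288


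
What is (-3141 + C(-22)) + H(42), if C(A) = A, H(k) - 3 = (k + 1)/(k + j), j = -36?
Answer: -18917/6 ≈ -3152.8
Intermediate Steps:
H(k) = 3 + (1 + k)/(-36 + k) (H(k) = 3 + (k + 1)/(k - 36) = 3 + (1 + k)/(-36 + k))
(-3141 + C(-22)) + H(42) = (-3141 - 22) + (-107 + 4*42)/(-36 + 42) = -3163 + (-107 + 168)/6 = -3163 + (1/6)*61 = -3163 + 61/6 = -18917/6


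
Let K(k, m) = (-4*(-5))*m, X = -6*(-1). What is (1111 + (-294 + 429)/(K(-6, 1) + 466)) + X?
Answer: 20111/18 ≈ 1117.3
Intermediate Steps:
X = 6
K(k, m) = 20*m
(1111 + (-294 + 429)/(K(-6, 1) + 466)) + X = (1111 + (-294 + 429)/(20*1 + 466)) + 6 = (1111 + 135/(20 + 466)) + 6 = (1111 + 135/486) + 6 = (1111 + 135*(1/486)) + 6 = (1111 + 5/18) + 6 = 20003/18 + 6 = 20111/18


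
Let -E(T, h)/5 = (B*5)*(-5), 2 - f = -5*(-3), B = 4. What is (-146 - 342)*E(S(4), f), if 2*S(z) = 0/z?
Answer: -244000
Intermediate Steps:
f = -13 (f = 2 - (-5)*(-3) = 2 - 1*15 = 2 - 15 = -13)
S(z) = 0 (S(z) = (0/z)/2 = (½)*0 = 0)
E(T, h) = 500 (E(T, h) = -5*4*5*(-5) = -100*(-5) = -5*(-100) = 500)
(-146 - 342)*E(S(4), f) = (-146 - 342)*500 = -488*500 = -244000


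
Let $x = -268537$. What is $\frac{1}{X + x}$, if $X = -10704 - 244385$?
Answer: $- \frac{1}{523626} \approx -1.9098 \cdot 10^{-6}$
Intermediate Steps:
$X = -255089$
$\frac{1}{X + x} = \frac{1}{-255089 - 268537} = \frac{1}{-523626} = - \frac{1}{523626}$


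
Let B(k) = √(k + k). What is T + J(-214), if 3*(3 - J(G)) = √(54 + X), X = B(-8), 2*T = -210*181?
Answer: -19002 - √(54 + 4*I)/3 ≈ -19004.0 - 0.09066*I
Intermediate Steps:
B(k) = √2*√k (B(k) = √(2*k) = √2*√k)
T = -19005 (T = (-210*181)/2 = (½)*(-38010) = -19005)
X = 4*I (X = √2*√(-8) = √2*(2*I*√2) = 4*I ≈ 4.0*I)
J(G) = 3 - √(54 + 4*I)/3
T + J(-214) = -19005 + (3 - √(54 + 4*I)/3) = -19002 - √(54 + 4*I)/3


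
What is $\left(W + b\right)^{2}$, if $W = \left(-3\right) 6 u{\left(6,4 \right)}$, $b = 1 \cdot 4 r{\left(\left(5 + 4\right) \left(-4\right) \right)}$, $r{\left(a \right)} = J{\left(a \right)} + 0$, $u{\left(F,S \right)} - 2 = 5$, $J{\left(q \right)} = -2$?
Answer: $17956$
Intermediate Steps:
$u{\left(F,S \right)} = 7$ ($u{\left(F,S \right)} = 2 + 5 = 7$)
$r{\left(a \right)} = -2$ ($r{\left(a \right)} = -2 + 0 = -2$)
$b = -8$ ($b = 1 \cdot 4 \left(-2\right) = 4 \left(-2\right) = -8$)
$W = -126$ ($W = \left(-3\right) 6 \cdot 7 = \left(-18\right) 7 = -126$)
$\left(W + b\right)^{2} = \left(-126 - 8\right)^{2} = \left(-134\right)^{2} = 17956$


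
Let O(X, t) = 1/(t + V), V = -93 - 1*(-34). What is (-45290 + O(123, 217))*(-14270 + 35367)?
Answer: -150966313443/158 ≈ -9.5548e+8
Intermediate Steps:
V = -59 (V = -93 + 34 = -59)
O(X, t) = 1/(-59 + t) (O(X, t) = 1/(t - 59) = 1/(-59 + t))
(-45290 + O(123, 217))*(-14270 + 35367) = (-45290 + 1/(-59 + 217))*(-14270 + 35367) = (-45290 + 1/158)*21097 = -7155819/158*21097 = -150966313443/158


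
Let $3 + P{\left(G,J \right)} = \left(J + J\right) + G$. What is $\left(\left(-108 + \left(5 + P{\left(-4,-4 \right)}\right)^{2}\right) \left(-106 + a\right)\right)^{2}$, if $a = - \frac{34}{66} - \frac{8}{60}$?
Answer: $\frac{19817882176}{27225} \approx 7.2793 \cdot 10^{5}$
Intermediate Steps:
$a = - \frac{107}{165}$ ($a = \left(-34\right) \frac{1}{66} - \frac{2}{15} = - \frac{17}{33} - \frac{2}{15} = - \frac{107}{165} \approx -0.64849$)
$P{\left(G,J \right)} = -3 + G + 2 J$ ($P{\left(G,J \right)} = -3 + \left(\left(J + J\right) + G\right) = -3 + \left(2 J + G\right) = -3 + \left(G + 2 J\right) = -3 + G + 2 J$)
$\left(\left(-108 + \left(5 + P{\left(-4,-4 \right)}\right)^{2}\right) \left(-106 + a\right)\right)^{2} = \left(\left(-108 + \left(5 - 15\right)^{2}\right) \left(-106 - \frac{107}{165}\right)\right)^{2} = \left(\left(-108 + \left(5 - 15\right)^{2}\right) \left(- \frac{17597}{165}\right)\right)^{2} = \left(\left(-108 + \left(-10\right)^{2}\right) \left(- \frac{17597}{165}\right)\right)^{2} = \left(\left(-108 + 100\right) \left(- \frac{17597}{165}\right)\right)^{2} = \left(\left(-8\right) \left(- \frac{17597}{165}\right)\right)^{2} = \left(\frac{140776}{165}\right)^{2} = \frac{19817882176}{27225}$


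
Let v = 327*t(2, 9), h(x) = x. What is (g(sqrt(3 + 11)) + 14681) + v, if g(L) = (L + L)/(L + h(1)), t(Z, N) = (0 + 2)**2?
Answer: 207885/13 - 2*sqrt(14)/13 ≈ 15991.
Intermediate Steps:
t(Z, N) = 4 (t(Z, N) = 2**2 = 4)
v = 1308 (v = 327*4 = 1308)
g(L) = 2*L/(1 + L) (g(L) = (L + L)/(L + 1) = (2*L)/(1 + L) = 2*L/(1 + L))
(g(sqrt(3 + 11)) + 14681) + v = (2*sqrt(3 + 11)/(1 + sqrt(3 + 11)) + 14681) + 1308 = (2*sqrt(14)/(1 + sqrt(14)) + 14681) + 1308 = (14681 + 2*sqrt(14)/(1 + sqrt(14))) + 1308 = 15989 + 2*sqrt(14)/(1 + sqrt(14))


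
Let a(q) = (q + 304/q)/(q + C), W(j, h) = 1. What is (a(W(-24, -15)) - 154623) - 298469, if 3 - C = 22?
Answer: -8155961/18 ≈ -4.5311e+5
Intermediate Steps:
C = -19 (C = 3 - 1*22 = 3 - 22 = -19)
a(q) = (q + 304/q)/(-19 + q) (a(q) = (q + 304/q)/(q - 19) = (q + 304/q)/(-19 + q))
(a(W(-24, -15)) - 154623) - 298469 = ((304 + 1**2)/(1*(-19 + 1)) - 154623) - 298469 = (1*(304 + 1)/(-18) - 154623) - 298469 = (1*(-1/18)*305 - 154623) - 298469 = (-305/18 - 154623) - 298469 = -2783519/18 - 298469 = -8155961/18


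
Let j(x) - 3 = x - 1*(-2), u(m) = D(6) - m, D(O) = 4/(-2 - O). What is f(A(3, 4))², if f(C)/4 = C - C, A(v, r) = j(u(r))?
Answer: 0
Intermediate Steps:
u(m) = -½ - m (u(m) = -4/(2 + 6) - m = -4/8 - m = -4*⅛ - m = -½ - m)
j(x) = 5 + x (j(x) = 3 + (x - 1*(-2)) = 3 + (x + 2) = 3 + (2 + x) = 5 + x)
A(v, r) = 9/2 - r (A(v, r) = 5 + (-½ - r) = 9/2 - r)
f(C) = 0 (f(C) = 4*(C - C) = 4*0 = 0)
f(A(3, 4))² = 0² = 0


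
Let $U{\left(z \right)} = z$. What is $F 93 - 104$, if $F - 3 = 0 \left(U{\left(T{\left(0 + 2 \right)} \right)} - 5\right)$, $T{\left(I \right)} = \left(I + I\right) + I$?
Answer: $175$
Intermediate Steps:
$T{\left(I \right)} = 3 I$ ($T{\left(I \right)} = 2 I + I = 3 I$)
$F = 3$ ($F = 3 + 0 \left(3 \left(0 + 2\right) - 5\right) = 3 + 0 \left(3 \cdot 2 - 5\right) = 3 + 0 \left(6 - 5\right) = 3 + 0 \cdot 1 = 3 + 0 = 3$)
$F 93 - 104 = 3 \cdot 93 - 104 = 279 - 104 = 175$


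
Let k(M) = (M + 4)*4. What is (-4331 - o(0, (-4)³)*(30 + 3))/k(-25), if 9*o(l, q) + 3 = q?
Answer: 3064/63 ≈ 48.635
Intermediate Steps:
o(l, q) = -⅓ + q/9
k(M) = 16 + 4*M (k(M) = (4 + M)*4 = 16 + 4*M)
(-4331 - o(0, (-4)³)*(30 + 3))/k(-25) = (-4331 - (-⅓ + (⅑)*(-4)³)*(30 + 3))/(16 + 4*(-25)) = (-4331 - (-⅓ + (⅑)*(-64))*33)/(16 - 100) = (-4331 - (-⅓ - 64/9)*33)/(-84) = (-4331 - (-67)*33/9)*(-1/84) = (-4331 - 1*(-737/3))*(-1/84) = (-4331 + 737/3)*(-1/84) = -12256/3*(-1/84) = 3064/63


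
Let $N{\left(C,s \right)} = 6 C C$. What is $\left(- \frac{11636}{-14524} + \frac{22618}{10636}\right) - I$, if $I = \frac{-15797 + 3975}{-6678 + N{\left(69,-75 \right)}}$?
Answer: $\frac{366418494571}{105662448576} \approx 3.4678$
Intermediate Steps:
$N{\left(C,s \right)} = 6 C^{2}$
$I = - \frac{5911}{10944}$ ($I = \frac{-15797 + 3975}{-6678 + 6 \cdot 69^{2}} = - \frac{11822}{-6678 + 6 \cdot 4761} = - \frac{11822}{-6678 + 28566} = - \frac{11822}{21888} = \left(-11822\right) \frac{1}{21888} = - \frac{5911}{10944} \approx -0.54011$)
$\left(- \frac{11636}{-14524} + \frac{22618}{10636}\right) - I = \left(- \frac{11636}{-14524} + \frac{22618}{10636}\right) - - \frac{5911}{10944} = \left(\left(-11636\right) \left(- \frac{1}{14524}\right) + 22618 \cdot \frac{1}{10636}\right) + \frac{5911}{10944} = \left(\frac{2909}{3631} + \frac{11309}{5318}\right) + \frac{5911}{10944} = \frac{56533041}{19309658} + \frac{5911}{10944} = \frac{366418494571}{105662448576}$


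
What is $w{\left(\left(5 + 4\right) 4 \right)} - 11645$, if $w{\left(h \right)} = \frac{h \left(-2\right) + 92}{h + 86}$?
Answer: $- \frac{710335}{61} \approx -11645.0$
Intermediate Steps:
$w{\left(h \right)} = \frac{92 - 2 h}{86 + h}$ ($w{\left(h \right)} = \frac{- 2 h + 92}{86 + h} = \frac{92 - 2 h}{86 + h}$)
$w{\left(\left(5 + 4\right) 4 \right)} - 11645 = \frac{2 \left(46 - \left(5 + 4\right) 4\right)}{86 + \left(5 + 4\right) 4} - 11645 = \frac{2 \left(46 - 9 \cdot 4\right)}{86 + 9 \cdot 4} - 11645 = \frac{2 \left(46 - 36\right)}{86 + 36} - 11645 = \frac{2 \left(46 - 36\right)}{122} - 11645 = 2 \cdot \frac{1}{122} \cdot 10 - 11645 = \frac{10}{61} - 11645 = - \frac{710335}{61}$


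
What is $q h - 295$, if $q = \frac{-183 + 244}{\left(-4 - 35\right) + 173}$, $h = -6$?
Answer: $- \frac{19948}{67} \approx -297.73$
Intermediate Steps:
$q = \frac{61}{134}$ ($q = \frac{61}{\left(-4 - 35\right) + 173} = \frac{61}{-39 + 173} = \frac{61}{134} \approx 0.45522$)
$q h - 295 = \frac{61}{134} \left(-6\right) - 295 = - \frac{183}{67} - 295 = - \frac{19948}{67}$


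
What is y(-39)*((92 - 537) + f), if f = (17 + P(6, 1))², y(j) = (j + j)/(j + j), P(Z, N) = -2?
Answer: -220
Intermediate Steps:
y(j) = 1 (y(j) = (2*j)/((2*j)) = (2*j)*(1/(2*j)) = 1)
f = 225 (f = (17 - 2)² = 15² = 225)
y(-39)*((92 - 537) + f) = 1*((92 - 537) + 225) = 1*(-445 + 225) = 1*(-220) = -220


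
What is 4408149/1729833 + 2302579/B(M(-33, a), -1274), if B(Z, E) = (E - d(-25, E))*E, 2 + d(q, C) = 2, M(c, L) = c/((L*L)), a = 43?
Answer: 530373237411/133697639348 ≈ 3.9670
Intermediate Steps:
M(c, L) = c/L² (M(c, L) = c/(L²) = c/L²)
d(q, C) = 0 (d(q, C) = -2 + 2 = 0)
B(Z, E) = E² (B(Z, E) = (E - 1*0)*E = (E + 0)*E = E*E = E²)
4408149/1729833 + 2302579/B(M(-33, a), -1274) = 4408149/1729833 + 2302579/((-1274)²) = 4408149*(1/1729833) + 2302579/1623076 = 1469383/576611 + 2302579*(1/1623076) = 1469383/576611 + 2302579/1623076 = 530373237411/133697639348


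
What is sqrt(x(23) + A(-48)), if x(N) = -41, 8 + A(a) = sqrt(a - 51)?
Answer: sqrt(-49 + 3*I*sqrt(11)) ≈ 0.70711 + 7.0356*I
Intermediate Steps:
A(a) = -8 + sqrt(-51 + a) (A(a) = -8 + sqrt(a - 51) = -8 + sqrt(-51 + a))
sqrt(x(23) + A(-48)) = sqrt(-41 + (-8 + sqrt(-51 - 48))) = sqrt(-41 + (-8 + sqrt(-99))) = sqrt(-41 + (-8 + 3*I*sqrt(11))) = sqrt(-49 + 3*I*sqrt(11))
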